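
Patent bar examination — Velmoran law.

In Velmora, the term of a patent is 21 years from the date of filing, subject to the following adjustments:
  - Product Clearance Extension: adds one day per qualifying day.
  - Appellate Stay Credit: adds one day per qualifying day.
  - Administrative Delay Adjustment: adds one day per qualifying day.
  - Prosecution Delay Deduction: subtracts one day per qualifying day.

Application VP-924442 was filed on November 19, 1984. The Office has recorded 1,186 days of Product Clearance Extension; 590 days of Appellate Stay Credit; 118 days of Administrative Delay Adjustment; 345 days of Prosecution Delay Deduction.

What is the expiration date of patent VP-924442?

Base term: filing date + 21 years → 19 November 2005.
Product Clearance Extension: +1186 days → 17 February 2009.
Appellate Stay Credit: +590 days → 30 September 2010.
Administrative Delay Adjustment: +118 days → 26 January 2011.
Prosecution Delay Deduction: −345 days → 15 February 2010.

2010-02-15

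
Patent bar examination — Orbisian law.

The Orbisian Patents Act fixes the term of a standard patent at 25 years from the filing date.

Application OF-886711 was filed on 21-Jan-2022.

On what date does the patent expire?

2047-01-21

Filing date + 25 years → 21 January 2047.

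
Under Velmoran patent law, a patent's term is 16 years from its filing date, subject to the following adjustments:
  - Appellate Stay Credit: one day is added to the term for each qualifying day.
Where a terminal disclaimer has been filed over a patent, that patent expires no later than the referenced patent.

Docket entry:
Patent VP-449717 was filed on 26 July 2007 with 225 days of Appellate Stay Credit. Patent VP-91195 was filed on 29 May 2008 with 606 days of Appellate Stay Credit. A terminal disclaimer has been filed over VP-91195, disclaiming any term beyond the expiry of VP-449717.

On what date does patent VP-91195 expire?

2024-03-07

Natural term of VP-91195:
  Base: filing + 16 years → 29 May 2024.
  Appellate Stay Credit: +606 days → 25 January 2026.
Expiry of referenced patent VP-449717:
  Base: filing + 16 years → 26 July 2023.
  Appellate Stay Credit: +225 days → 7 March 2024.
Terminal disclaimer: VP-91195 expires on the earlier of 25 January 2026 and 7 March 2024.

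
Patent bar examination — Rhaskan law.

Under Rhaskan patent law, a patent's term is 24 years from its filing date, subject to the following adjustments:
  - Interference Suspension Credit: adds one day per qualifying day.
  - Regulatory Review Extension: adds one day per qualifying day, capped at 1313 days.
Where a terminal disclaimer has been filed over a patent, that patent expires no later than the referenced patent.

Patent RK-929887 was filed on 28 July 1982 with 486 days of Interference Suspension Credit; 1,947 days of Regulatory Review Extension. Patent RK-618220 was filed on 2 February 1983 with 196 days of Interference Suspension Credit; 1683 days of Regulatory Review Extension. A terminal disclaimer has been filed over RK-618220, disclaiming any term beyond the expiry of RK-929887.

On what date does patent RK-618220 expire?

March 22, 2011

Natural term of RK-618220:
  Base: filing + 24 years → 2 February 2007.
  Interference Suspension Credit: +196 days → 17 August 2007.
  Regulatory Review Extension: 1683 days claimed exceeds the 1313-day cap, so +1313 days → 22 March 2011.
Expiry of referenced patent RK-929887:
  Base: filing + 24 years → 28 July 2006.
  Interference Suspension Credit: +486 days → 26 November 2007.
  Regulatory Review Extension: 1947 days claimed exceeds the 1313-day cap, so +1313 days → 1 July 2011.
Terminal disclaimer: RK-618220 expires on the earlier of 22 March 2011 and 1 July 2011.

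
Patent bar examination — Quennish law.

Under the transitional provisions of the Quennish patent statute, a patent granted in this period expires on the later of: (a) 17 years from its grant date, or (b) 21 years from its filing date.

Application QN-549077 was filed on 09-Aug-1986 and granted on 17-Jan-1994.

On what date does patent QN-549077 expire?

2011-01-17

(a) grant + 17 years → 17 January 2011.
(b) filing + 21 years → 9 August 2007.
Later of the two: 17 January 2011.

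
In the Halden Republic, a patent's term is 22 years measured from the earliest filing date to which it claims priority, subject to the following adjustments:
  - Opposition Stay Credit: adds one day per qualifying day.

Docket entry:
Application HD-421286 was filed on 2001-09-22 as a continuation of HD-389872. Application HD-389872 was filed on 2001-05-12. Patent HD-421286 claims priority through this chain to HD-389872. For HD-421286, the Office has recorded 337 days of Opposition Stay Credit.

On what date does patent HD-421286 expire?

Earliest priority filing: 12 May 2001.
Base term: 12 May 2001 + 22 years → 12 May 2023.
Opposition Stay Credit: +337 days → 13 April 2024.

2024-04-13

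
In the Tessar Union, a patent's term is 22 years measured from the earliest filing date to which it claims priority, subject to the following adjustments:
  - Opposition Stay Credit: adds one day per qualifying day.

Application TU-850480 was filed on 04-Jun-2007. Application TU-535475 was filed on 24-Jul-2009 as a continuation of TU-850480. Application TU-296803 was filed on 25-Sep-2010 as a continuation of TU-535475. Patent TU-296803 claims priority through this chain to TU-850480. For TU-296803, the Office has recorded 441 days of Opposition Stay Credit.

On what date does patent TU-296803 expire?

Earliest priority filing: 4 June 2007.
Base term: 4 June 2007 + 22 years → 4 June 2029.
Opposition Stay Credit: +441 days → 19 August 2030.

2030-08-19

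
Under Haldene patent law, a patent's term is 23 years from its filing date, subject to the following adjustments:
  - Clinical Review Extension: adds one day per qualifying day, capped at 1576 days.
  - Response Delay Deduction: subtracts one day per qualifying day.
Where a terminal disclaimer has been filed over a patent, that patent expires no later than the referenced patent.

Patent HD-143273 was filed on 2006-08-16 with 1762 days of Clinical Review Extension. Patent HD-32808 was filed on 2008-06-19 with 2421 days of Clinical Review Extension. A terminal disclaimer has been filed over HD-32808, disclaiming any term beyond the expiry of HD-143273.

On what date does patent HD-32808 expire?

2033-12-09

Natural term of HD-32808:
  Base: filing + 23 years → 19 June 2031.
  Clinical Review Extension: 2421 days claimed exceeds the 1576-day cap, so +1576 days → 12 October 2035.
Expiry of referenced patent HD-143273:
  Base: filing + 23 years → 16 August 2029.
  Clinical Review Extension: 1762 days claimed exceeds the 1576-day cap, so +1576 days → 9 December 2033.
Terminal disclaimer: HD-32808 expires on the earlier of 12 October 2035 and 9 December 2033.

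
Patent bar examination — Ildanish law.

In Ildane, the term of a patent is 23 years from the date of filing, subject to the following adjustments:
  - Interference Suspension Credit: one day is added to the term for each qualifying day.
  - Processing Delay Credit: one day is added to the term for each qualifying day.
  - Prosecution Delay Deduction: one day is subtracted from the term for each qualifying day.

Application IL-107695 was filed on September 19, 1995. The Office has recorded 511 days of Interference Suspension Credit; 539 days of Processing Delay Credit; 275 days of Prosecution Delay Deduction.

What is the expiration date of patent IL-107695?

November 2, 2020

Base term: filing date + 23 years → 19 September 2018.
Interference Suspension Credit: +511 days → 12 February 2020.
Processing Delay Credit: +539 days → 4 August 2021.
Prosecution Delay Deduction: −275 days → 2 November 2020.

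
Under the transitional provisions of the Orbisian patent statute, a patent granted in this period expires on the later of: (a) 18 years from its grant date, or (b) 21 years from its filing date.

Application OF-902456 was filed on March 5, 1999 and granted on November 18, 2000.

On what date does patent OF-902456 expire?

2020-03-05

(a) grant + 18 years → 18 November 2018.
(b) filing + 21 years → 5 March 2020.
Later of the two: 5 March 2020.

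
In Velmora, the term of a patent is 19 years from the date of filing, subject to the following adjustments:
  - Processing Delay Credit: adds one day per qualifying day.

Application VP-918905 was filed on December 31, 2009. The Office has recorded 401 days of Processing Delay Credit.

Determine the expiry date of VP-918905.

February 5, 2030

Base term: filing date + 19 years → 31 December 2028.
Processing Delay Credit: +401 days → 5 February 2030.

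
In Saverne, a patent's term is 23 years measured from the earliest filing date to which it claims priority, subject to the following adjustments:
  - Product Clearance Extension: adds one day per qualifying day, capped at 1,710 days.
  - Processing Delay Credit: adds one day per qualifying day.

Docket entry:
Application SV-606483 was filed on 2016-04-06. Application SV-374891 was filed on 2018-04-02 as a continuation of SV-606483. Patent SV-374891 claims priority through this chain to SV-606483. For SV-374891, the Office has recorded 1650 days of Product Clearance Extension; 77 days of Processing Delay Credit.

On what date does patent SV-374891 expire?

Earliest priority filing: 6 April 2016.
Base term: 6 April 2016 + 23 years → 6 April 2039.
Product Clearance Extension: 1650 days (within the 1710-day cap) → +1650 days → 12 October 2043.
Processing Delay Credit: +77 days → 28 December 2043.

December 28, 2043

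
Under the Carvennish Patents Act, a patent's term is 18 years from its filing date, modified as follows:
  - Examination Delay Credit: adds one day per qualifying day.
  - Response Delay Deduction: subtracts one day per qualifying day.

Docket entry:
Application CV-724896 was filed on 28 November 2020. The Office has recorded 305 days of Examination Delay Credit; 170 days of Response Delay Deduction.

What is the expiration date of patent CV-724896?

2039-04-12

Base term: filing date + 18 years → 28 November 2038.
Examination Delay Credit: +305 days → 29 September 2039.
Response Delay Deduction: −170 days → 12 April 2039.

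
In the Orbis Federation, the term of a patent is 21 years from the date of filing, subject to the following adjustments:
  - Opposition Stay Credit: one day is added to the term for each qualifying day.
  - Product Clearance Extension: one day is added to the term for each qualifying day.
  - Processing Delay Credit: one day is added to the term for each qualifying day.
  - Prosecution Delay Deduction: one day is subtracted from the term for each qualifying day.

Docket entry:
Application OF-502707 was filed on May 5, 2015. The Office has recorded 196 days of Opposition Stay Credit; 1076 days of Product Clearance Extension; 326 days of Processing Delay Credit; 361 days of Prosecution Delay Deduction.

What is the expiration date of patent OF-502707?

September 24, 2039

Base term: filing date + 21 years → 5 May 2036.
Opposition Stay Credit: +196 days → 17 November 2036.
Product Clearance Extension: +1076 days → 29 October 2039.
Processing Delay Credit: +326 days → 19 September 2040.
Prosecution Delay Deduction: −361 days → 24 September 2039.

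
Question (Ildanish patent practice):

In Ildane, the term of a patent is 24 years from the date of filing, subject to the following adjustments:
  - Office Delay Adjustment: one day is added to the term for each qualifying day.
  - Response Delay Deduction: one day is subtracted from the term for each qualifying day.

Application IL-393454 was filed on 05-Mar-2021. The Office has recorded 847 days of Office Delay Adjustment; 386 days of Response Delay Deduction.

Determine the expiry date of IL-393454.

Base term: filing date + 24 years → 5 March 2045.
Office Delay Adjustment: +847 days → 30 June 2047.
Response Delay Deduction: −386 days → 9 June 2046.

2046-06-09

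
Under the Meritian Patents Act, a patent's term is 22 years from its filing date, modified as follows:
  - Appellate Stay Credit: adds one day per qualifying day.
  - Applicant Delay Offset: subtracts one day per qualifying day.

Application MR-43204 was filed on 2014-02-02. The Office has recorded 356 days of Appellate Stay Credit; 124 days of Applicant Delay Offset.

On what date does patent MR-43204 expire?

Base term: filing date + 22 years → 2 February 2036.
Appellate Stay Credit: +356 days → 23 January 2037.
Applicant Delay Offset: −124 days → 21 September 2036.

2036-09-21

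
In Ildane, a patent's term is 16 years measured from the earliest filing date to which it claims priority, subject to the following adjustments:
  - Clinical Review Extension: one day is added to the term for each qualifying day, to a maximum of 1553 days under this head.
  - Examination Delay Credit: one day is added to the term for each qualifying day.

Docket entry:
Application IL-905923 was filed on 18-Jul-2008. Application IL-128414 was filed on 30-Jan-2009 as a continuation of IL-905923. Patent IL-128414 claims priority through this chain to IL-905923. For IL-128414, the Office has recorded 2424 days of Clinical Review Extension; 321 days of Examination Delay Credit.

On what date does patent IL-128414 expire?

2029-09-04

Earliest priority filing: 18 July 2008.
Base term: 18 July 2008 + 16 years → 18 July 2024.
Clinical Review Extension: 2424 days claimed exceeds the 1553-day cap, so +1553 days → 18 October 2028.
Examination Delay Credit: +321 days → 4 September 2029.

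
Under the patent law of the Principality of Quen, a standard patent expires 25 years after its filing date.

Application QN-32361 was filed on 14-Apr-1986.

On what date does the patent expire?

Filing date + 25 years → 14 April 2011.

2011-04-14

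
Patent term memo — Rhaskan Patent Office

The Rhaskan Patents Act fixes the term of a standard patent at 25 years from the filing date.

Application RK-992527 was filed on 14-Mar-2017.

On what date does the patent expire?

March 14, 2042

Filing date + 25 years → 14 March 2042.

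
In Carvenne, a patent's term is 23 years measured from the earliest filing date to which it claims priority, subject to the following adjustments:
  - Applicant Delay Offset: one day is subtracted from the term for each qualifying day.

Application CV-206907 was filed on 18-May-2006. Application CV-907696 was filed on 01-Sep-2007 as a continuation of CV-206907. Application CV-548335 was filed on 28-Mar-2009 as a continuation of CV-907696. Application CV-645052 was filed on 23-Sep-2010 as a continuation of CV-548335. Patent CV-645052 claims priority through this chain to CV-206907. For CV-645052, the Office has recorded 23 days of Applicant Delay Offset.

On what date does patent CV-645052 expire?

Earliest priority filing: 18 May 2006.
Base term: 18 May 2006 + 23 years → 18 May 2029.
Applicant Delay Offset: −23 days → 25 April 2029.

2029-04-25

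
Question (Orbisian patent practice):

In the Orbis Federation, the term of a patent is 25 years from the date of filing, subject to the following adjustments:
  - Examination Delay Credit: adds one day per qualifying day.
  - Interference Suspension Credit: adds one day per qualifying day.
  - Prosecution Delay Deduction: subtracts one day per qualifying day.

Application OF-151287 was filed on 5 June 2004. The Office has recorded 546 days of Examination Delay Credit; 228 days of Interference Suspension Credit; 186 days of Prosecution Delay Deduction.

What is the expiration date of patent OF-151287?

Base term: filing date + 25 years → 5 June 2029.
Examination Delay Credit: +546 days → 3 December 2030.
Interference Suspension Credit: +228 days → 19 July 2031.
Prosecution Delay Deduction: −186 days → 14 January 2031.

2031-01-14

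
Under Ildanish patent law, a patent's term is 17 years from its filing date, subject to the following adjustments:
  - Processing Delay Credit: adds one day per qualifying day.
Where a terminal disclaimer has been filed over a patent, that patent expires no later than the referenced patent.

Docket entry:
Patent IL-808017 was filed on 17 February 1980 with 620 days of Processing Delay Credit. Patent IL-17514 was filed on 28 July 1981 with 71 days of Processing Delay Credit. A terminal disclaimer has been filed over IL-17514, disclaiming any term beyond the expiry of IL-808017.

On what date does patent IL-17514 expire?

1998-10-07

Natural term of IL-17514:
  Base: filing + 17 years → 28 July 1998.
  Processing Delay Credit: +71 days → 7 October 1998.
Expiry of referenced patent IL-808017:
  Base: filing + 17 years → 17 February 1997.
  Processing Delay Credit: +620 days → 30 October 1998.
Terminal disclaimer: IL-17514 expires on the earlier of 7 October 1998 and 30 October 1998.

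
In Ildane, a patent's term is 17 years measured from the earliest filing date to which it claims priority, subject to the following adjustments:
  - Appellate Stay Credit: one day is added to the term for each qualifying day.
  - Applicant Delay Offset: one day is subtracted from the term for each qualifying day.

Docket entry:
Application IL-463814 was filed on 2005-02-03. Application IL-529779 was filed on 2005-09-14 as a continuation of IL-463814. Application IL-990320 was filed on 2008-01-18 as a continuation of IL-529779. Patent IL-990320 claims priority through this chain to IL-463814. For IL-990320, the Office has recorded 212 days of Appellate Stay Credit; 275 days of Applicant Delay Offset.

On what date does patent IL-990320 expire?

Earliest priority filing: 3 February 2005.
Base term: 3 February 2005 + 17 years → 3 February 2022.
Appellate Stay Credit: +212 days → 3 September 2022.
Applicant Delay Offset: −275 days → 2 December 2021.

2021-12-02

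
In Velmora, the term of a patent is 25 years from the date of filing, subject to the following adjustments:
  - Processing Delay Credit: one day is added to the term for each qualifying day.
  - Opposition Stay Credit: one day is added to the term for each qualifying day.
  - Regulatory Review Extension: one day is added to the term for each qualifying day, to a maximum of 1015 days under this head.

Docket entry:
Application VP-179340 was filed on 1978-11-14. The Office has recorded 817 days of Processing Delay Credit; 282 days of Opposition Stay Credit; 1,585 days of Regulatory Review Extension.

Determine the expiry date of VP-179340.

2009-08-28

Base term: filing date + 25 years → 14 November 2003.
Processing Delay Credit: +817 days → 8 February 2006.
Opposition Stay Credit: +282 days → 17 November 2006.
Regulatory Review Extension: 1585 days claimed exceeds the 1015-day cap, so +1015 days → 28 August 2009.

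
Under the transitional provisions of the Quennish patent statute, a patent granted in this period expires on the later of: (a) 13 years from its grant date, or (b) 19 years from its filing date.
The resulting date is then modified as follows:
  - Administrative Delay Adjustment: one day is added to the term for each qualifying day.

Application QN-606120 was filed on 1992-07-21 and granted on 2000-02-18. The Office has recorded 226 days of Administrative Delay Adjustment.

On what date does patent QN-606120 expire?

(a) grant + 13 years → 18 February 2013.
(b) filing + 19 years → 21 July 2011.
Later of the two: 18 February 2013.
Administrative Delay Adjustment: +226 days → 2 October 2013.

October 2, 2013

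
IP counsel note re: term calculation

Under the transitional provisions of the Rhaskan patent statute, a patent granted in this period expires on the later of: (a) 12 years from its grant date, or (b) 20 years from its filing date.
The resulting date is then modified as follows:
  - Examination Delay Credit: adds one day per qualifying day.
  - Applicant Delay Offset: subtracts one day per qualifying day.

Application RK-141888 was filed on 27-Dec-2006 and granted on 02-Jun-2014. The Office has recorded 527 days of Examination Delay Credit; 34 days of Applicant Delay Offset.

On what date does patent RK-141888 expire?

2028-05-03

(a) grant + 12 years → 2 June 2026.
(b) filing + 20 years → 27 December 2026.
Later of the two: 27 December 2026.
Examination Delay Credit: +527 days → 6 June 2028.
Applicant Delay Offset: −34 days → 3 May 2028.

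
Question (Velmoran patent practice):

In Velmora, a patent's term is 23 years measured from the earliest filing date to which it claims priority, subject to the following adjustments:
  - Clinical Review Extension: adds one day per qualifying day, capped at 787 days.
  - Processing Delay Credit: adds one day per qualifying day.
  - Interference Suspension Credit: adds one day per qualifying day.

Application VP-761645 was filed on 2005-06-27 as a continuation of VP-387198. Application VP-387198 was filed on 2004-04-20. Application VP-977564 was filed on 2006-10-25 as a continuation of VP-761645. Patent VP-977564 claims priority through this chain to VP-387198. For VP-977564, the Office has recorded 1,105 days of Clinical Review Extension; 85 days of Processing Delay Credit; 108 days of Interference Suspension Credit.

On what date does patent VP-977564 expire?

2029-12-25

Earliest priority filing: 20 April 2004.
Base term: 20 April 2004 + 23 years → 20 April 2027.
Clinical Review Extension: 1105 days claimed exceeds the 787-day cap, so +787 days → 15 June 2029.
Processing Delay Credit: +85 days → 8 September 2029.
Interference Suspension Credit: +108 days → 25 December 2029.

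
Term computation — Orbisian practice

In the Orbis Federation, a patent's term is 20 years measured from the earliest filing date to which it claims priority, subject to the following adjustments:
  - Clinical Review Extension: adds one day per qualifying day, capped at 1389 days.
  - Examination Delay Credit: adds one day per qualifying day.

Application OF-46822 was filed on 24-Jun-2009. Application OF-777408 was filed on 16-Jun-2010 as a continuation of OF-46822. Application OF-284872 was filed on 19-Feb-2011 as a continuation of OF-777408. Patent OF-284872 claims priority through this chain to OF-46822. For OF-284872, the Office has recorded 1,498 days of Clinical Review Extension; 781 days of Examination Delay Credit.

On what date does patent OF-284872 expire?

Earliest priority filing: 24 June 2009.
Base term: 24 June 2009 + 20 years → 24 June 2029.
Clinical Review Extension: 1498 days claimed exceeds the 1389-day cap, so +1389 days → 13 April 2033.
Examination Delay Credit: +781 days → 3 June 2035.

June 3, 2035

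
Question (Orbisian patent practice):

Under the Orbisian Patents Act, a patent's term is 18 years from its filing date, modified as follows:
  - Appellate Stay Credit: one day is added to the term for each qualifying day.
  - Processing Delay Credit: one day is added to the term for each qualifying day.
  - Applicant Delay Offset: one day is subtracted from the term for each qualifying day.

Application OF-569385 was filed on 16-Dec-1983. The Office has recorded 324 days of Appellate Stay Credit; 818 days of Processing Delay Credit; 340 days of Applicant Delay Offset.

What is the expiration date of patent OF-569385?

2004-02-26

Base term: filing date + 18 years → 16 December 2001.
Appellate Stay Credit: +324 days → 5 November 2002.
Processing Delay Credit: +818 days → 31 January 2005.
Applicant Delay Offset: −340 days → 26 February 2004.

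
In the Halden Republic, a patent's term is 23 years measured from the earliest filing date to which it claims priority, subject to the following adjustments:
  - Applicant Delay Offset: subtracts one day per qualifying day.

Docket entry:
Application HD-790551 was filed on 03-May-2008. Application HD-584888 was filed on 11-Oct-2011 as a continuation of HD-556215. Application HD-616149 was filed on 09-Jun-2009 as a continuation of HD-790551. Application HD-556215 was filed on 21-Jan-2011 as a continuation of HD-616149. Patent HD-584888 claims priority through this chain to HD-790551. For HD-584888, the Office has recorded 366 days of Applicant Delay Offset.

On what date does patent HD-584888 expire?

Earliest priority filing: 3 May 2008.
Base term: 3 May 2008 + 23 years → 3 May 2031.
Applicant Delay Offset: −366 days → 2 May 2030.

2030-05-02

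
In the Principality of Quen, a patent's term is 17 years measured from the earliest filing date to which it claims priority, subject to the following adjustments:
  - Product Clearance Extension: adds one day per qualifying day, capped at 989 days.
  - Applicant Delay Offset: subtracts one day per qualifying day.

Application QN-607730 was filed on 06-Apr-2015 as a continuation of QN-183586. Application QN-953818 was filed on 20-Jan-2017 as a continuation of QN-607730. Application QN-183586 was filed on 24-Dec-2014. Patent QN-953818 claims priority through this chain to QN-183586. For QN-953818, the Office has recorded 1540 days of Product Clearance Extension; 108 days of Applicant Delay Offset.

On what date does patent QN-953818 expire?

Earliest priority filing: 24 December 2014.
Base term: 24 December 2014 + 17 years → 24 December 2031.
Product Clearance Extension: 1540 days claimed exceeds the 989-day cap, so +989 days → 8 September 2034.
Applicant Delay Offset: −108 days → 23 May 2034.

2034-05-23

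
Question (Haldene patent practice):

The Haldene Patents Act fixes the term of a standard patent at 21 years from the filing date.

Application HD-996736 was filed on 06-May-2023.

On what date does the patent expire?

2044-05-06

Filing date + 21 years → 6 May 2044.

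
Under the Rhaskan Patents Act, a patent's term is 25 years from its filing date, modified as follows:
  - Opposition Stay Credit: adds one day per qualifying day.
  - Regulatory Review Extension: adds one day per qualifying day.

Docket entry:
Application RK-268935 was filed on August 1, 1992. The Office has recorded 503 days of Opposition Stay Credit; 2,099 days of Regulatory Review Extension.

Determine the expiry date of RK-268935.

September 15, 2024

Base term: filing date + 25 years → 1 August 2017.
Opposition Stay Credit: +503 days → 17 December 2018.
Regulatory Review Extension: +2099 days → 15 September 2024.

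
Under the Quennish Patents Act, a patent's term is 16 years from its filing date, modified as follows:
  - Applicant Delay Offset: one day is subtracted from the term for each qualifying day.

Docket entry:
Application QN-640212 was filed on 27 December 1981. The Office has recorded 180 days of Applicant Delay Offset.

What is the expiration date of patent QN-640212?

Base term: filing date + 16 years → 27 December 1997.
Applicant Delay Offset: −180 days → 30 June 1997.

1997-06-30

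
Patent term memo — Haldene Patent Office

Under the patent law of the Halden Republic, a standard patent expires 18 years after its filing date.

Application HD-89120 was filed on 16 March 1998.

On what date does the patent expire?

March 16, 2016

Filing date + 18 years → 16 March 2016.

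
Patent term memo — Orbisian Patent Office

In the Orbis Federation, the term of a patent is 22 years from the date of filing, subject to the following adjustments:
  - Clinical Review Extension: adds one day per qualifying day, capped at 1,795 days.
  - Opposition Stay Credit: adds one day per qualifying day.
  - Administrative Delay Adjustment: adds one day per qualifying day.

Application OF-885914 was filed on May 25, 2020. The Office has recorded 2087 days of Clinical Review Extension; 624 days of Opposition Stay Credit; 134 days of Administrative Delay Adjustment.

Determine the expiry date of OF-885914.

Base term: filing date + 22 years → 25 May 2042.
Clinical Review Extension: 2087 days claimed exceeds the 1795-day cap, so +1795 days → 24 April 2047.
Opposition Stay Credit: +624 days → 7 January 2049.
Administrative Delay Adjustment: +134 days → 21 May 2049.

May 21, 2049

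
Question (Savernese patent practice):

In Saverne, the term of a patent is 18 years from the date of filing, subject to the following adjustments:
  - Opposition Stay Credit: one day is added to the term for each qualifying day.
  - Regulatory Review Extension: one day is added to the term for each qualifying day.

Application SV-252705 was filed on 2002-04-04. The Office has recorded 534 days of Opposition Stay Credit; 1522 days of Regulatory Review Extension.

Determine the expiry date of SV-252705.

Base term: filing date + 18 years → 4 April 2020.
Opposition Stay Credit: +534 days → 20 September 2021.
Regulatory Review Extension: +1522 days → 20 November 2025.

2025-11-20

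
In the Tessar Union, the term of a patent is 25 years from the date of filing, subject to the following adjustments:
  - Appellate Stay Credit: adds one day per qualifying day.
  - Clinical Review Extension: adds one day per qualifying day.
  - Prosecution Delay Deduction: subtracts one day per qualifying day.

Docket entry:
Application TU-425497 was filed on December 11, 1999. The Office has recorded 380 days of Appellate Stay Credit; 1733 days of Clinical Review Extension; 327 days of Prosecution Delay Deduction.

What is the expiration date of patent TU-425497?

Base term: filing date + 25 years → 11 December 2024.
Appellate Stay Credit: +380 days → 26 December 2025.
Clinical Review Extension: +1733 days → 24 September 2030.
Prosecution Delay Deduction: −327 days → 1 November 2029.

2029-11-01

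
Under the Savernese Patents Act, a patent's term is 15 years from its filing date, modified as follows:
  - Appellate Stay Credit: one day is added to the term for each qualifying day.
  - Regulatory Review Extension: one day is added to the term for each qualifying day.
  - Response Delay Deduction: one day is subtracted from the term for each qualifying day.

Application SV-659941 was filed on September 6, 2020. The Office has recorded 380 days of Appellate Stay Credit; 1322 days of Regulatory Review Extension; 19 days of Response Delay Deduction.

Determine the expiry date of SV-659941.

April 15, 2040

Base term: filing date + 15 years → 6 September 2035.
Appellate Stay Credit: +380 days → 20 September 2036.
Regulatory Review Extension: +1322 days → 4 May 2040.
Response Delay Deduction: −19 days → 15 April 2040.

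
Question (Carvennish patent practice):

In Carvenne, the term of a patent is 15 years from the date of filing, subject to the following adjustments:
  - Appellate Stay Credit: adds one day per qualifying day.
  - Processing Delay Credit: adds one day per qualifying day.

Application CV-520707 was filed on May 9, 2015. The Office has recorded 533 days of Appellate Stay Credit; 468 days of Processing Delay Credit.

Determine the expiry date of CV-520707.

Base term: filing date + 15 years → 9 May 2030.
Appellate Stay Credit: +533 days → 24 October 2031.
Processing Delay Credit: +468 days → 3 February 2033.

February 3, 2033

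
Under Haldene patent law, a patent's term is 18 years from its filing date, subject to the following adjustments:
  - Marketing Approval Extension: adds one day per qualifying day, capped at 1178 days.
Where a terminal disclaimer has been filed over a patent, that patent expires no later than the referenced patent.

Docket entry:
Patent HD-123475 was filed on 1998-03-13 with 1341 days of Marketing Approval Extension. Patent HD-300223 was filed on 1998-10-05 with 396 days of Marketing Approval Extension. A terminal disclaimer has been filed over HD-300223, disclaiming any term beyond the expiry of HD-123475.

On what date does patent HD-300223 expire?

Natural term of HD-300223:
  Base: filing + 18 years → 5 October 2016.
  Marketing Approval Extension: 396 days (within the 1178-day cap) → +396 days → 5 November 2017.
Expiry of referenced patent HD-123475:
  Base: filing + 18 years → 13 March 2016.
  Marketing Approval Extension: 1341 days claimed exceeds the 1178-day cap, so +1178 days → 4 June 2019.
Terminal disclaimer: HD-300223 expires on the earlier of 5 November 2017 and 4 June 2019.

2017-11-05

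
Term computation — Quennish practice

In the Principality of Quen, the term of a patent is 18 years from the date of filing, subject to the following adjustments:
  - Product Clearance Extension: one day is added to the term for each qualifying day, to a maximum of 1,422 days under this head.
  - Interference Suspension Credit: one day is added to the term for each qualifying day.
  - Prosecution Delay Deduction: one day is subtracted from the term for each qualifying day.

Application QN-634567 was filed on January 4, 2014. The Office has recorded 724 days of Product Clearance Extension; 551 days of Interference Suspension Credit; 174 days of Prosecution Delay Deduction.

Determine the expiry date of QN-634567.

Base term: filing date + 18 years → 4 January 2032.
Product Clearance Extension: 724 days (within the 1422-day cap) → +724 days → 28 December 2033.
Interference Suspension Credit: +551 days → 2 July 2035.
Prosecution Delay Deduction: −174 days → 9 January 2035.

2035-01-09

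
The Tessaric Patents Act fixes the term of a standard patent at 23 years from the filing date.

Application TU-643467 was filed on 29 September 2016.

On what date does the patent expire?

Filing date + 23 years → 29 September 2039.

2039-09-29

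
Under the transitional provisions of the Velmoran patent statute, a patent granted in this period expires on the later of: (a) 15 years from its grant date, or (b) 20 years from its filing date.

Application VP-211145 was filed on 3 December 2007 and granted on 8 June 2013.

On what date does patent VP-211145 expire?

(a) grant + 15 years → 8 June 2028.
(b) filing + 20 years → 3 December 2027.
Later of the two: 8 June 2028.

June 8, 2028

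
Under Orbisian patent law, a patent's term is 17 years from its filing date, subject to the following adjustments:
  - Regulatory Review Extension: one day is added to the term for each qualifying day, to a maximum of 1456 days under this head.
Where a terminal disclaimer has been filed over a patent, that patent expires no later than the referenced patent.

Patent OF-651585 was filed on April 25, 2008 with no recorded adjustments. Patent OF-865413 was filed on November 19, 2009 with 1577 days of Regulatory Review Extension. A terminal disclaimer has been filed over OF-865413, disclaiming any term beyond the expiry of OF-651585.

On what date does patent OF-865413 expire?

Natural term of OF-865413:
  Base: filing + 17 years → 19 November 2026.
  Regulatory Review Extension: 1577 days claimed exceeds the 1456-day cap, so +1456 days → 14 November 2030.
Expiry of referenced patent OF-651585:
  Base: filing + 17 years → 25 April 2025.
Terminal disclaimer: OF-865413 expires on the earlier of 14 November 2030 and 25 April 2025.

April 25, 2025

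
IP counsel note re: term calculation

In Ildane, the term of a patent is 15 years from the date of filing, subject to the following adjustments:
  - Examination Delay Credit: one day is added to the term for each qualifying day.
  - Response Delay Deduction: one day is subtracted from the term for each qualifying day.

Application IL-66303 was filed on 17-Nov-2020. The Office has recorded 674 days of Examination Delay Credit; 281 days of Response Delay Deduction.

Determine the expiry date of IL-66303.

Base term: filing date + 15 years → 17 November 2035.
Examination Delay Credit: +674 days → 21 September 2037.
Response Delay Deduction: −281 days → 14 December 2036.

December 14, 2036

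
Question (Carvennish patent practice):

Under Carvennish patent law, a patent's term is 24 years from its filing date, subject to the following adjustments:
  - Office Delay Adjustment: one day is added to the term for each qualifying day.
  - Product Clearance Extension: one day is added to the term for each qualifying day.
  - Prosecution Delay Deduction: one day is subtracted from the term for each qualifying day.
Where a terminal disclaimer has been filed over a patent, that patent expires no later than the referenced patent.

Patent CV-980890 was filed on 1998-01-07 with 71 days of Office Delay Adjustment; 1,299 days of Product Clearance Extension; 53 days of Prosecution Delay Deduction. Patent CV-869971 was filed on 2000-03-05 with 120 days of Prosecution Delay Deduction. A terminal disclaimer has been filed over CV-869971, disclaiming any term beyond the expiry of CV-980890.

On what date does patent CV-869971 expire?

November 6, 2023

Natural term of CV-869971:
  Base: filing + 24 years → 5 March 2024.
  Prosecution Delay Deduction: −120 days → 6 November 2023.
Expiry of referenced patent CV-980890:
  Base: filing + 24 years → 7 January 2022.
  Office Delay Adjustment: +71 days → 19 March 2022.
  Product Clearance Extension: +1299 days → 8 October 2025.
  Prosecution Delay Deduction: −53 days → 16 August 2025.
Terminal disclaimer: CV-869971 expires on the earlier of 6 November 2023 and 16 August 2025.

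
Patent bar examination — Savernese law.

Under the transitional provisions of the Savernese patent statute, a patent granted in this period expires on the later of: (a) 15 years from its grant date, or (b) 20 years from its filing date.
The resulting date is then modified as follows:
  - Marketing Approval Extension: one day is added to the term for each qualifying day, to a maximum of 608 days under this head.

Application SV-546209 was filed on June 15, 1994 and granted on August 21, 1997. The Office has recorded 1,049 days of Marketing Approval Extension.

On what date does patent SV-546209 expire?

(a) grant + 15 years → 21 August 2012.
(b) filing + 20 years → 15 June 2014.
Later of the two: 15 June 2014.
Marketing Approval Extension: 1049 days claimed exceeds the 608-day cap, so +608 days → 13 February 2016.

2016-02-13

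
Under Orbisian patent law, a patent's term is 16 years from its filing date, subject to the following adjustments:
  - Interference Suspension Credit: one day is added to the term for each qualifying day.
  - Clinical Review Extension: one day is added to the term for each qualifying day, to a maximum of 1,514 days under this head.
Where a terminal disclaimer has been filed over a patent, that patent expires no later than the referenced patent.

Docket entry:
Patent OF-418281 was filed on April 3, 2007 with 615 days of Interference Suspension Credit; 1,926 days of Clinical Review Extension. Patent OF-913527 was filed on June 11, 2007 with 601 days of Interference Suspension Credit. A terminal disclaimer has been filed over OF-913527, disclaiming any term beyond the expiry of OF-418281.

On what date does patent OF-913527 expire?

Natural term of OF-913527:
  Base: filing + 16 years → 11 June 2023.
  Interference Suspension Credit: +601 days → 1 February 2025.
Expiry of referenced patent OF-418281:
  Base: filing + 16 years → 3 April 2023.
  Interference Suspension Credit: +615 days → 8 December 2024.
  Clinical Review Extension: 1926 days claimed exceeds the 1514-day cap, so +1514 days → 30 January 2029.
Terminal disclaimer: OF-913527 expires on the earlier of 1 February 2025 and 30 January 2029.

February 1, 2025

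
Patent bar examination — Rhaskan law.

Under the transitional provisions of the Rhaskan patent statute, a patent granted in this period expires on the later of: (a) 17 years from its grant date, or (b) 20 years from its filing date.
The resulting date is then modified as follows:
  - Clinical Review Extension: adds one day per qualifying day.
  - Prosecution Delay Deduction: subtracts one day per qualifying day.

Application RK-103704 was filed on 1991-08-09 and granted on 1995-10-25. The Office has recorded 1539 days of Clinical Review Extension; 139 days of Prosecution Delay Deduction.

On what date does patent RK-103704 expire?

August 25, 2016

(a) grant + 17 years → 25 October 2012.
(b) filing + 20 years → 9 August 2011.
Later of the two: 25 October 2012.
Clinical Review Extension: +1539 days → 11 January 2017.
Prosecution Delay Deduction: −139 days → 25 August 2016.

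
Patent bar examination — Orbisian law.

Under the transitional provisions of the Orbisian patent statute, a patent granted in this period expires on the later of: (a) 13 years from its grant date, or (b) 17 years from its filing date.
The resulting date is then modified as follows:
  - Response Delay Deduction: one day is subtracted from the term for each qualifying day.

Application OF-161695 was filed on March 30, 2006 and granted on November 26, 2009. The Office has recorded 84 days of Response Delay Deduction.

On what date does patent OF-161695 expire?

January 5, 2023

(a) grant + 13 years → 26 November 2022.
(b) filing + 17 years → 30 March 2023.
Later of the two: 30 March 2023.
Response Delay Deduction: −84 days → 5 January 2023.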